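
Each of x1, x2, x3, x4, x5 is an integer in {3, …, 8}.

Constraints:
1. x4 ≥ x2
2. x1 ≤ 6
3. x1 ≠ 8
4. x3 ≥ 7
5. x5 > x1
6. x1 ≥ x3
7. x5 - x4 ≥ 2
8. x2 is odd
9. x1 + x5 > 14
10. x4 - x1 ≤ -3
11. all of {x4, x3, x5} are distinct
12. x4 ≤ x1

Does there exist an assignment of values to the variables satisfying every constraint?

From constraints 4 and 6: x1 ≥ x3 and x3 ≥ 7, so x1 ≥ 7. From constraint 2: x1 ≤ 6. But 6 < 7, so no value of x1 works.

Unsatisfiable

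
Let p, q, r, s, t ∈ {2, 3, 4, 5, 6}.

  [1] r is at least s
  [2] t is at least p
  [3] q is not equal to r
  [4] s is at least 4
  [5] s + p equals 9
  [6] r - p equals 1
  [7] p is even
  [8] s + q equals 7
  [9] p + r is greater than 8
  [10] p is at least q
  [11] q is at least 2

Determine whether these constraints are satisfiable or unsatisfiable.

Take p = 4, q = 2, r = 5, s = 5, t = 6. Then constraint 5: s + p = 9; constraint 6: r - p = 1; constraint 8: s + q = 7, and every other listed constraint is also met.

Satisfiable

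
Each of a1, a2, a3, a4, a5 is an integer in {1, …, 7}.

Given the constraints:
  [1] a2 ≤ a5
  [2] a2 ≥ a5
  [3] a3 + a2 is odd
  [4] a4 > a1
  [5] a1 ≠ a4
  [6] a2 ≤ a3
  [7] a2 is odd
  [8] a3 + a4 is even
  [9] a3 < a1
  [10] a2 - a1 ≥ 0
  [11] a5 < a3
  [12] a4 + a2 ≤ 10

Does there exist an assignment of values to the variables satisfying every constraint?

Constraints 1, 9, 10, and 11 give a2 ≤ a5, a5 < a3, a3 < a1, a1 ≤ a2. Chaining: a2 ≤ a5 < a3 < a1 ≤ a2, which forces a2 < a2 — impossible.

Unsatisfiable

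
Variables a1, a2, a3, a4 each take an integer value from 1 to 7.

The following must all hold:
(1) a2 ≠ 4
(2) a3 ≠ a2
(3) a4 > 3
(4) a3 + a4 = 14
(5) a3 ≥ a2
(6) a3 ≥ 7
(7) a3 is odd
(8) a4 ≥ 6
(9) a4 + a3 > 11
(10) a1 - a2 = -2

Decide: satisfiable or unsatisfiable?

The assignment a1 = 1, a2 = 3, a3 = 7, a4 = 7 works:
  constraint 4 holds since a3 + a4 = 14.
  constraint 9 holds since a4 + a3 = 14.
The rest check out directly.

Satisfiable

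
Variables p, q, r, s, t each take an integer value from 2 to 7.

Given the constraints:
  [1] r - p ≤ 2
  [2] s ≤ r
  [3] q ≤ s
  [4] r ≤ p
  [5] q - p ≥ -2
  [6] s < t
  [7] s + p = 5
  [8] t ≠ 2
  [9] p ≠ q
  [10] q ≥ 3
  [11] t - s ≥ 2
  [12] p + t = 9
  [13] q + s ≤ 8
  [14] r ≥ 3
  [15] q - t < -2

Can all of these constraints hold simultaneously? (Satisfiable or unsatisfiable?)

From constraints 3 and 10: s ≥ q ≥ 3. From constraints 4 and 14: p ≥ r ≥ 3. Hence s + p ≥ 6. But constraint 7 requires s + p = 5, and 5 < 6. Contradiction.

Unsatisfiable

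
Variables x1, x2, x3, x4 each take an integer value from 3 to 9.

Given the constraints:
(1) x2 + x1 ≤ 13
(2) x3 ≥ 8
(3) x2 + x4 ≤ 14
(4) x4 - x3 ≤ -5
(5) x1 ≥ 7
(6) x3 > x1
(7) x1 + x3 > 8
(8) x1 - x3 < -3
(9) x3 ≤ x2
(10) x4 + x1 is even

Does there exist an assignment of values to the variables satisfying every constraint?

Unsatisfiable

From constraints 2 and 9: x2 ≥ x3 ≥ 8. From constraint 5: x1 ≥ 7. Hence x2 + x1 ≥ 15. But constraint 1 requires x2 + x1 ≤ 13, and 13 < 15. Contradiction.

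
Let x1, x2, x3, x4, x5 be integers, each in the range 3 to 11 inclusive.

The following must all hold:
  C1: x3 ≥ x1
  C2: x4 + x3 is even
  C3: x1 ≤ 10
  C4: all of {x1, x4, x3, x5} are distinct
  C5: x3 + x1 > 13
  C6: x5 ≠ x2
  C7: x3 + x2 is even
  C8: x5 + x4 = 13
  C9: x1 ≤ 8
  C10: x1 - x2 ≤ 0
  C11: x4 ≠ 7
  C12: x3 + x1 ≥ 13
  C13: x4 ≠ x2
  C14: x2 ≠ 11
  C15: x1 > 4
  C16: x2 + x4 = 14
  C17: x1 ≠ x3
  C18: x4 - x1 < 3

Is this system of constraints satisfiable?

Satisfiable

Try x1 = 5, x2 = 8, x3 = 10, x4 = 6, x5 = 7.
Check constraint 5: x3 + x1 = 15; constraint 8: x5 + x4 = 13; constraint 10: x1 - x2 = -3. The remaining constraints are straightforward to verify.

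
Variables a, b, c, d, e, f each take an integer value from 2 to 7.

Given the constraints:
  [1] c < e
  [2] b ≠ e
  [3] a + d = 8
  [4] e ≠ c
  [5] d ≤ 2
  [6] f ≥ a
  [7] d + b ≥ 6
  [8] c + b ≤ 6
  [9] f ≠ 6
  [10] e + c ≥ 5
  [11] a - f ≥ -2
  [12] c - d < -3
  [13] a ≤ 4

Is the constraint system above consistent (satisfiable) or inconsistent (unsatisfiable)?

From constraint 13: a ≤ 4. From constraint 5: d ≤ 2. Hence a + d ≤ 6. But constraint 3 requires a + d = 8, and 8 > 6. Contradiction.

Unsatisfiable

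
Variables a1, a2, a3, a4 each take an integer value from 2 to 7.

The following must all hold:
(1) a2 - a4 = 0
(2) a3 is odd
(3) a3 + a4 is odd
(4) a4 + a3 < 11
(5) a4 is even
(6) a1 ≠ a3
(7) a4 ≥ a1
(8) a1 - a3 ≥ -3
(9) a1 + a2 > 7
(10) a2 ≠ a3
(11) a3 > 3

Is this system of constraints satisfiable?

Satisfiable

The assignment a1 = 4, a2 = 4, a3 = 5, a4 = 4 works:
  constraint 1 holds since a2 - a4 = 0.
  constraint 4 holds since a4 + a3 = 9.
The rest check out directly.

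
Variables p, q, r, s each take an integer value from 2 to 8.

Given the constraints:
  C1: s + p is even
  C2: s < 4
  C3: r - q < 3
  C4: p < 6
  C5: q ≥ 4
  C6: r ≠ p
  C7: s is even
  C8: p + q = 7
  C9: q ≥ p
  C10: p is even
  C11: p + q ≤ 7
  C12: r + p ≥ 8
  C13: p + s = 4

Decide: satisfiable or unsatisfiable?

Satisfiable

One satisfying assignment is p = 2, q = 5, r = 6, s = 2.
For the less obvious constraints — constraint 3: r - q = 1; constraint 8: p + q = 7; constraint 11: p + q = 7 — and the others hold by inspection.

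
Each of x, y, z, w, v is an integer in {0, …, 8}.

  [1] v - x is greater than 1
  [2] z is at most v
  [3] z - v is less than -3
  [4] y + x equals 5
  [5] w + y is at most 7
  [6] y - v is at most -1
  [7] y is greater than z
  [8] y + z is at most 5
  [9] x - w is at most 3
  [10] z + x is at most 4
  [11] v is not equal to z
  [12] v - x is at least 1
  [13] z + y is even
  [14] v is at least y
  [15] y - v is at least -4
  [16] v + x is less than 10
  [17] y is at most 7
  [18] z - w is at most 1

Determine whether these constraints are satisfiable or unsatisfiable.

Satisfiable

Try x = 2, y = 3, z = 1, w = 1, v = 5.
Check constraint 1: v - x = 3; constraint 3: z - v = -4; constraint 4: y + x = 5. The remaining constraints are straightforward to verify.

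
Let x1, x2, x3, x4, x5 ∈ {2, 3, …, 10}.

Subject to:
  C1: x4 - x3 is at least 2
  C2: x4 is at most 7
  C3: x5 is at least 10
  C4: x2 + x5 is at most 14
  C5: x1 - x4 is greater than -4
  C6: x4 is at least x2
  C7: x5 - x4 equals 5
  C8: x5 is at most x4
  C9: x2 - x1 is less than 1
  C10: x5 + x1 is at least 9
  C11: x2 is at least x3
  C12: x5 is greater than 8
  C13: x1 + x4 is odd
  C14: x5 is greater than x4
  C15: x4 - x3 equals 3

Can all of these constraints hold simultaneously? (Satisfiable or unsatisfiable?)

From constraint 3: x5 ≥ 10. From constraints 2 and 8: x5 ≤ x4 and x4 ≤ 7, so x5 ≤ 7. But 7 < 10, so no value of x5 works.

Unsatisfiable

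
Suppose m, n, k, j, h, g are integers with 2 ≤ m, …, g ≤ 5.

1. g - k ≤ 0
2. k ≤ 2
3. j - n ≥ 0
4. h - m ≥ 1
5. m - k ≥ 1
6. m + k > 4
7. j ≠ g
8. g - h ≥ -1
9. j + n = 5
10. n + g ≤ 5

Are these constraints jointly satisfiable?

Constraints 1, 4, 5, and 8 give h − m ≥ 1, m − k ≥ 1, k − g ≥ 0, g − h ≥ -1.
Adding all 4 inequalities: the left sides telescope to 0, and the right sides sum to 1 + 1 + 0 + (-1) = 1. So 0 ≥ 1, which is false.

Unsatisfiable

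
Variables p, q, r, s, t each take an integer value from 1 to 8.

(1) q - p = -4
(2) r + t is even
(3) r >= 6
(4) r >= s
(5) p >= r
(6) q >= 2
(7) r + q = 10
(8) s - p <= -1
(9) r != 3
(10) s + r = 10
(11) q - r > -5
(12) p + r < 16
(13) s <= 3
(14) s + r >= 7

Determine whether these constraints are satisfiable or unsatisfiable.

Try p = 7, q = 3, r = 7, s = 3, t = 7.
Check constraint 1: q - p = -4; constraint 7: r + q = 10; constraint 8: s - p = -4. The remaining constraints are straightforward to verify.

Satisfiable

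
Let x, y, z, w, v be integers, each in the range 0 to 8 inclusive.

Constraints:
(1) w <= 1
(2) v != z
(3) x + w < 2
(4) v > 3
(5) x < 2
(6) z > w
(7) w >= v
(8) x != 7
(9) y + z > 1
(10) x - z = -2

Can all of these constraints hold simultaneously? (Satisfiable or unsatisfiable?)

From constraint 4: v ≥ 4. From constraints 1 and 7: v ≤ w and w ≤ 1, so v ≤ 1. But 1 < 4, so no value of v works.

Unsatisfiable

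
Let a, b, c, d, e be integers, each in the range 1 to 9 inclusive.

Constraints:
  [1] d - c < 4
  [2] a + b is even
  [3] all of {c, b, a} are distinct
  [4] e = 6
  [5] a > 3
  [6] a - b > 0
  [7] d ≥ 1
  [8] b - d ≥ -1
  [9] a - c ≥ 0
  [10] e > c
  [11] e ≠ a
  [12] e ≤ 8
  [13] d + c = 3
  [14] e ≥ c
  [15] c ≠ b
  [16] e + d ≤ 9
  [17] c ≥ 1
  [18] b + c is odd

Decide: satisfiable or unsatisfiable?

The assignment a = 4, b = 2, c = 1, d = 2, e = 6 works:
  constraint 1 holds since d - c = 1.
  constraint 6 holds since a - b = 2.
  constraint 8 holds since b - d = 0.
The rest check out directly.

Satisfiable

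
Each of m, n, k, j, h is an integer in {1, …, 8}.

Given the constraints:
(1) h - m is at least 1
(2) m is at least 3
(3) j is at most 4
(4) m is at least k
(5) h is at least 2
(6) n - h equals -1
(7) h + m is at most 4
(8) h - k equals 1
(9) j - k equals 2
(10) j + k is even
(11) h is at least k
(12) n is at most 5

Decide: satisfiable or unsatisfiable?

Unsatisfiable

From constraint 5: h ≥ 2. From constraint 2: m ≥ 3. Hence h + m ≥ 5. But constraint 7 requires h + m ≤ 4, and 4 < 5. Contradiction.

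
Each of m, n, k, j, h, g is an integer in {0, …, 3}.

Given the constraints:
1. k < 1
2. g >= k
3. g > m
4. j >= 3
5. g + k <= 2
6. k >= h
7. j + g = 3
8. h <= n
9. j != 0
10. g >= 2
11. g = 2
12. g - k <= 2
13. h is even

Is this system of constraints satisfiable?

Unsatisfiable

From constraint 4: j ≥ 3. From constraint 10: g ≥ 2. Hence j + g ≥ 5. But constraint 7 requires j + g = 3, and 3 < 5. Contradiction.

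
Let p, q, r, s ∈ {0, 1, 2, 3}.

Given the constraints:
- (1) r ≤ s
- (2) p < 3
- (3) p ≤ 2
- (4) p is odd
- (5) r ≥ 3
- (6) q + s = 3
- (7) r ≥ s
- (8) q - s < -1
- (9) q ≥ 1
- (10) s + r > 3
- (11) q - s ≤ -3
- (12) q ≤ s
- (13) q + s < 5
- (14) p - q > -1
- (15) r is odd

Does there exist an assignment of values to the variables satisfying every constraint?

From constraint 9: q ≥ 1. From constraints 1 and 5: s ≥ r ≥ 3. Hence q + s ≥ 4. But constraint 6 requires q + s = 3, and 3 < 4. Contradiction.

Unsatisfiable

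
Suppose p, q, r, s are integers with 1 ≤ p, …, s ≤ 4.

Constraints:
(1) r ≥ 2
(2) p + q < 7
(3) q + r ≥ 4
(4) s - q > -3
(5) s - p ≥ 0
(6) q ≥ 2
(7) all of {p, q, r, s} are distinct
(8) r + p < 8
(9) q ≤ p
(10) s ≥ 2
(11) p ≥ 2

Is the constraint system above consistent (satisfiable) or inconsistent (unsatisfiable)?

Unsatisfiable

Constraints 1, 6, 10, and 11 confine each of p, q, r, s to the 3 values {2, …, 4} (the domain already gives each ≤ 4).
Constraint 7 requires all 4 of them to be distinct, but only 3 values are available — impossible by the pigeonhole principle.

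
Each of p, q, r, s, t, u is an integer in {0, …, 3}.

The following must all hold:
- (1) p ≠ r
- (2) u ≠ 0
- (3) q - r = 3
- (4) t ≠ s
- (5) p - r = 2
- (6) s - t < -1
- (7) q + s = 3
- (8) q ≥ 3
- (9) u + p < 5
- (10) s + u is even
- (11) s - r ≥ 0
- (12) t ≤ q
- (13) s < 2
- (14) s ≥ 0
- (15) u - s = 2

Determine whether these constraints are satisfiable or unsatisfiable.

Try p = 2, q = 3, r = 0, s = 0, t = 2, u = 2.
Check constraint 3: q - r = 3; constraint 5: p - r = 2. The remaining constraints are straightforward to verify.

Satisfiable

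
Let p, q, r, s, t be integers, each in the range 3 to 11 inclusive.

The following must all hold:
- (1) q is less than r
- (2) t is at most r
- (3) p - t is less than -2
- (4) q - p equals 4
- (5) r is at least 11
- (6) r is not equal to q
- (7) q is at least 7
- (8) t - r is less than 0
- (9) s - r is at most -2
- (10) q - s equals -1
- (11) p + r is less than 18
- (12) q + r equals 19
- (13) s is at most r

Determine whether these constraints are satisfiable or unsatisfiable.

Satisfiable

Setting (p, q, r, s, t) = (4, 8, 11, 9, 8) satisfies everything: constraint 3: p - t = -4; constraint 4: q - p = 4, and the others follow.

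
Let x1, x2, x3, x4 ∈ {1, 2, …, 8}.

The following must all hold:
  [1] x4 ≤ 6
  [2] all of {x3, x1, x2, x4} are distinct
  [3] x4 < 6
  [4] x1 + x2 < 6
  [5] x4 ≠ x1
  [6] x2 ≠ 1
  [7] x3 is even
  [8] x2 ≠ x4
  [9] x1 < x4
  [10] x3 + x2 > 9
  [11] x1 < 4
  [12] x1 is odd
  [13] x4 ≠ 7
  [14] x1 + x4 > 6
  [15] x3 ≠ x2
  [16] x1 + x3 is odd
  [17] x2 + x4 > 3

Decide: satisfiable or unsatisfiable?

Try x1 = 3, x2 = 2, x3 = 8, x4 = 4.
Check constraint 4: x1 + x2 = 5; constraint 10: x3 + x2 = 10; constraint 14: x1 + x4 = 7. The remaining constraints are straightforward to verify.

Satisfiable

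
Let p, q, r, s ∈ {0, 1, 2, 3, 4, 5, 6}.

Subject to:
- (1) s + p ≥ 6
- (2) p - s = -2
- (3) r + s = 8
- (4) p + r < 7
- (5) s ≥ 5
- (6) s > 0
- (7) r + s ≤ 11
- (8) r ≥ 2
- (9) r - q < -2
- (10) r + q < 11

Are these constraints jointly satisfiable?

One satisfying assignment is p = 3, q = 6, r = 3, s = 5.
For the less obvious constraints — constraint 1: s + p = 8; constraint 2: p - s = -2 — and the others hold by inspection.

Satisfiable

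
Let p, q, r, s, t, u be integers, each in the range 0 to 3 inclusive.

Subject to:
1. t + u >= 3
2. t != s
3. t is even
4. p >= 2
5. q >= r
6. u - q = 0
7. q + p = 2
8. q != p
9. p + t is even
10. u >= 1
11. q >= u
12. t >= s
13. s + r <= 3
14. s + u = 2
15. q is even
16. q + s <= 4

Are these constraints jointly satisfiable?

Unsatisfiable

From constraints 10 and 11: q ≥ u ≥ 1. From constraint 4: p ≥ 2. Hence q + p ≥ 3. But constraint 7 requires q + p = 2, and 2 < 3. Contradiction.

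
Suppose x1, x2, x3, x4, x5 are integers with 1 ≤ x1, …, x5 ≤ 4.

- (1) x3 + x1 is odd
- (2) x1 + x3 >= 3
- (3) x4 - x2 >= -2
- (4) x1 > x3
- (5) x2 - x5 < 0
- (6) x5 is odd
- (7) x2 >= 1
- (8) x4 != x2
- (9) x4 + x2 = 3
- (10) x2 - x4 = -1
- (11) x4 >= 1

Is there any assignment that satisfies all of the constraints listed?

Satisfiable

Take x1 = 3, x2 = 1, x3 = 2, x4 = 2, x5 = 3. Then constraint 2: x1 + x3 = 5; constraint 3: x4 - x2 = 1; constraint 5: x2 - x5 = -2, and every other listed constraint is also met.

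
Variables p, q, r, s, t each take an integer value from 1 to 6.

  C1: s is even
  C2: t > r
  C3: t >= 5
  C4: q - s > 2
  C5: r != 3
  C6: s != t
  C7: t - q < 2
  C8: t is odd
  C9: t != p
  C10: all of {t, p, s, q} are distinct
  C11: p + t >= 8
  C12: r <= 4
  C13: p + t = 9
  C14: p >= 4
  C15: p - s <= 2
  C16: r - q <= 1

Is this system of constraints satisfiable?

Satisfiable

Take p = 4, q = 6, r = 4, s = 2, t = 5. Then constraint 4: q - s = 4; constraint 7: t - q = -1; constraint 11: p + t = 9, and every other listed constraint is also met.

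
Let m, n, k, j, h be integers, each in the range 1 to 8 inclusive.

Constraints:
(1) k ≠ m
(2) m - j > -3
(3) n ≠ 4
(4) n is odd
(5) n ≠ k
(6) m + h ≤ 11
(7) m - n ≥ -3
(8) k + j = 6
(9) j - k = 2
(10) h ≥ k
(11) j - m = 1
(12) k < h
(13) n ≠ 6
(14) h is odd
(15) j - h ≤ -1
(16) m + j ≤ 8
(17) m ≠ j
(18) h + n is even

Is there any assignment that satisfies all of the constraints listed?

Satisfiable

Try m = 3, n = 3, k = 2, j = 4, h = 5.
Check constraint 2: m - j = -1; constraint 6: m + h = 8; constraint 7: m - n = 0. The remaining constraints are straightforward to verify.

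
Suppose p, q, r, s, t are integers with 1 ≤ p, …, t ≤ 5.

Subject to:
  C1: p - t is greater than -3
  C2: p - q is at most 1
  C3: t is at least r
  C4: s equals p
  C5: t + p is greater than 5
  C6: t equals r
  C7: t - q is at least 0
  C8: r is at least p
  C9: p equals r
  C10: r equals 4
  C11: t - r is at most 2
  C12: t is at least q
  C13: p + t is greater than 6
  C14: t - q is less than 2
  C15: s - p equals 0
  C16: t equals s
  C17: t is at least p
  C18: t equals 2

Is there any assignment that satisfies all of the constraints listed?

Unsatisfiable

Constraint 18 fixes t = 2 and constraint 10 fixes r = 4. Constraints 4, 9, and 16 give t = s = p = r, so t = r. But 2 ≠ 4 — contradiction.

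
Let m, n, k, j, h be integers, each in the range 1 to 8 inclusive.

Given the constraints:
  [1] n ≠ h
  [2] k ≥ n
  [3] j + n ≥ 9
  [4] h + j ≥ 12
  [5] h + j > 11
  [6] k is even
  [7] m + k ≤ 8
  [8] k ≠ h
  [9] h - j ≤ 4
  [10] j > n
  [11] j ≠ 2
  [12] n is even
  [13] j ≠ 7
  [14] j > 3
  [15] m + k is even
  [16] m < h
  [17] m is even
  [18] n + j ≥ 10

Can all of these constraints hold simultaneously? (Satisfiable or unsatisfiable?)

Satisfiable

The assignment m = 2, n = 4, k = 4, j = 6, h = 8 works:
  constraint 3 holds since j + n = 10.
  constraint 4 holds since h + j = 14.
  constraint 5 holds since h + j = 14.
The rest check out directly.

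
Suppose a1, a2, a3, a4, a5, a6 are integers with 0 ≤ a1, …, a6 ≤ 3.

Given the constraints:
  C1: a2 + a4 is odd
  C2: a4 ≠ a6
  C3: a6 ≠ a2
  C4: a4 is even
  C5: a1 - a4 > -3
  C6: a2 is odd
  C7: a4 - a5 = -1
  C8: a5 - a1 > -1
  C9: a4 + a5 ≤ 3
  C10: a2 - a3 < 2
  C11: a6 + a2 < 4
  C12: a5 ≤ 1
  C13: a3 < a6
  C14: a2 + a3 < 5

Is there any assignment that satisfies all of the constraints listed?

One satisfying assignment is a1 = 0, a2 = 1, a3 = 1, a4 = 0, a5 = 1, a6 = 2.
For the less obvious constraints — constraint 5: a1 - a4 = 0; constraint 7: a4 - a5 = -1 — and the others hold by inspection.

Satisfiable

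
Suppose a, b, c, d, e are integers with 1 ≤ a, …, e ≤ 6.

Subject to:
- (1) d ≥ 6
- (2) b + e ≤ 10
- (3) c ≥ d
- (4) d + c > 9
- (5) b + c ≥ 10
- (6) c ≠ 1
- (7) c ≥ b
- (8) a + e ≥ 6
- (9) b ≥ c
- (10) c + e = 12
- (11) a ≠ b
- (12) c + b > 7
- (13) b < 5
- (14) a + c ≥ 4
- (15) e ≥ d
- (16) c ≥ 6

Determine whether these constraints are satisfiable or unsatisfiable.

From constraints 9 and 16: b ≥ c ≥ 6. From constraints 1 and 15: e ≥ d ≥ 6. Hence b + e ≥ 12. But constraint 2 requires b + e ≤ 10, and 10 < 12. Contradiction.

Unsatisfiable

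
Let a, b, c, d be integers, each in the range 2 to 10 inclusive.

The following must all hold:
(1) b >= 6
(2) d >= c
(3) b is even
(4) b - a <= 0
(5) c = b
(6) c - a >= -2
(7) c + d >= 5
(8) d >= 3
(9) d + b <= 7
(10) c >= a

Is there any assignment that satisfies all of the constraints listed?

Unsatisfiable

From constraint 8: d ≥ 3. From constraint 1: b ≥ 6. Hence d + b ≥ 9. But constraint 9 requires d + b ≤ 7, and 7 < 9. Contradiction.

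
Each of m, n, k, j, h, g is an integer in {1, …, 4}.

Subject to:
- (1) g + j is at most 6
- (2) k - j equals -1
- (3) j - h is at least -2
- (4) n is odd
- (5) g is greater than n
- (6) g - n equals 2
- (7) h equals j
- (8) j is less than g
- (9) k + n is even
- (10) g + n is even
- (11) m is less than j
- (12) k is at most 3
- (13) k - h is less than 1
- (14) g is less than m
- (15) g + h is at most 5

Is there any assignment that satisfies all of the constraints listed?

Unsatisfiable

Constraints 8, 11, and 14 give g < m, m < j, j < g. Chaining: g < m < j < g, which forces g < g — impossible.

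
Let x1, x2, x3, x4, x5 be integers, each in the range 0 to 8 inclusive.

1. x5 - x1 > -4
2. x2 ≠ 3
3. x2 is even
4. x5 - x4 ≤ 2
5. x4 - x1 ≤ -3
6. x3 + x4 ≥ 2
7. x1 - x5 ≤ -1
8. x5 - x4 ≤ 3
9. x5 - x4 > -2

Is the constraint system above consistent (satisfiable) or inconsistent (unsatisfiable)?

Constraints 4, 5, and 7 give x1 − x4 ≥ 3, x4 − x5 ≥ -2, x5 − x1 ≥ 1.
Adding all 3 inequalities: the left sides telescope to 0, and the right sides sum to 3 + (-2) + 1 = 2. So 0 ≥ 2, which is false.

Unsatisfiable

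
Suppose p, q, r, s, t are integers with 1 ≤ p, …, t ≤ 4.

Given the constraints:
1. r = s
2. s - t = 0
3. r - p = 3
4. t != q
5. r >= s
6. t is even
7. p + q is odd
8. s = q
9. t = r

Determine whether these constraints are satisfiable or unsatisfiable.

Unsatisfiable

From constraints 1, 8, and 9, t = r = s = q, so t = q. But constraint 4 says t ≠ q. Contradiction.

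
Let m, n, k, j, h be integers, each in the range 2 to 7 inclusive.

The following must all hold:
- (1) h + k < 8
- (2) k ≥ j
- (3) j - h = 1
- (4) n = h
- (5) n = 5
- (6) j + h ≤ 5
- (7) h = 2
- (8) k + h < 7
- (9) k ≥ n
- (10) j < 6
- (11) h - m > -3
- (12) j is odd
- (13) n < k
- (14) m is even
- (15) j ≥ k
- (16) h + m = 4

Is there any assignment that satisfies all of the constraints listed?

Constraint 5 fixes n = 5 and constraint 7 fixes h = 2, but constraint 4 requires n = h. Since 5 ≠ 2, contradiction.

Unsatisfiable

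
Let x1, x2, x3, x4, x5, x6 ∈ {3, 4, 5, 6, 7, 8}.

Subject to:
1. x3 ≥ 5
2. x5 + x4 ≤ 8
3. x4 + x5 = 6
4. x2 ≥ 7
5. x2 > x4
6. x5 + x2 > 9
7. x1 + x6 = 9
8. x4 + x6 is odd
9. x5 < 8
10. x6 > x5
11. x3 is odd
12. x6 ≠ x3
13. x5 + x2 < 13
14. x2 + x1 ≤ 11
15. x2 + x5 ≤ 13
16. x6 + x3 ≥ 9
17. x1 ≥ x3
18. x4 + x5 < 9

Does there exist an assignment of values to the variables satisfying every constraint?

Unsatisfiable

From constraint 4: x2 ≥ 7. From constraints 1 and 17: x1 ≥ x3 ≥ 5. Hence x2 + x1 ≥ 12. But constraint 14 requires x2 + x1 ≤ 11, and 11 < 12. Contradiction.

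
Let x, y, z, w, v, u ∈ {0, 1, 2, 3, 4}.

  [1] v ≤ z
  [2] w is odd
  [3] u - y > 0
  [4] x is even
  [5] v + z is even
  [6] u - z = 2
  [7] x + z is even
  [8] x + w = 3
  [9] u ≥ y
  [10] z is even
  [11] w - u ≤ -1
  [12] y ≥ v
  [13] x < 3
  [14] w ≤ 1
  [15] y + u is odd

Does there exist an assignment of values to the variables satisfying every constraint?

One satisfying assignment is x = 2, y = 1, z = 0, w = 1, v = 0, u = 2.
For the less obvious constraints — constraint 3: u - y = 1; constraint 6: u - z = 2; constraint 8: x + w = 3 — and the others hold by inspection.

Satisfiable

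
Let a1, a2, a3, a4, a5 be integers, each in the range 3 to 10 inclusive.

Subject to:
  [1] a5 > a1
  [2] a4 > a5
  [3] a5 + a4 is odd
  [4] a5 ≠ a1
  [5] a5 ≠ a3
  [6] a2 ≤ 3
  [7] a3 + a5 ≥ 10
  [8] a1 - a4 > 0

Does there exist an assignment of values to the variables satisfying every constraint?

Constraints 1, 2, and 8 give a4 < a1, a1 < a5, a5 < a4. Chaining: a4 < a1 < a5 < a4, which forces a4 < a4 — impossible.

Unsatisfiable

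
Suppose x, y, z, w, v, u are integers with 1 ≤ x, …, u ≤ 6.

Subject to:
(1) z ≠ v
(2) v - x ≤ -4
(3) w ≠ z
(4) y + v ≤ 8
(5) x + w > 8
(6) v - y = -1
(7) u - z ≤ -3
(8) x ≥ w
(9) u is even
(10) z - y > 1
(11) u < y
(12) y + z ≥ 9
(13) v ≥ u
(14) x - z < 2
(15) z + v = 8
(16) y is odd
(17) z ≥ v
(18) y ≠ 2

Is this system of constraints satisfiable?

Satisfiable

Try x = 6, y = 3, z = 6, w = 4, v = 2, u = 2.
Check constraint 2: v - x = -4; constraint 4: y + v = 5. The remaining constraints are straightforward to verify.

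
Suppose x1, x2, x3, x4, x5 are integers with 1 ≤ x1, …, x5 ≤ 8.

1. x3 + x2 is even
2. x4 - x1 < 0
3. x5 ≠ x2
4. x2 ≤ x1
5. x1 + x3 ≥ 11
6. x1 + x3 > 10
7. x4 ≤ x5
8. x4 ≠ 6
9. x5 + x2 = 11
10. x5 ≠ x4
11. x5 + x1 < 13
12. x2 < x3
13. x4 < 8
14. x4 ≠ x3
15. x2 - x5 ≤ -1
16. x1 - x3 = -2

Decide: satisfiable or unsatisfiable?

Satisfiable

Try x1 = 5, x2 = 5, x3 = 7, x4 = 2, x5 = 6.
Check constraint 2: x4 - x1 = -3; constraint 5: x1 + x3 = 12. The remaining constraints are straightforward to verify.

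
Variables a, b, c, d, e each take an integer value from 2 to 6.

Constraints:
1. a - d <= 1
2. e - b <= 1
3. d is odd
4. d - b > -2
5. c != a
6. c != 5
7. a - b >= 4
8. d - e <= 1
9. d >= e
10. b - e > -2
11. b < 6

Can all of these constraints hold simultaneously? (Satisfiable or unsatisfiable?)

Constraints 1, 2, 7, and 8 give b − e ≥ -1, e − d ≥ -1, d − a ≥ -1, a − b ≥ 4.
Adding all 4 inequalities: the left sides telescope to 0, and the right sides sum to (-1) + (-1) + (-1) + 4 = 1. So 0 ≥ 1, which is false.

Unsatisfiable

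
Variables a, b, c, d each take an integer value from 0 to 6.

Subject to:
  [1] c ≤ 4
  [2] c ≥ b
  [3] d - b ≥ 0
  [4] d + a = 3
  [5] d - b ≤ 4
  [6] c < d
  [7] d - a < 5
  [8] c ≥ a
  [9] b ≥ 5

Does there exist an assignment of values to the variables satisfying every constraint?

From constraint 9: b ≥ 5. From constraints 1 and 2: b ≤ c and c ≤ 4, so b ≤ 4. But 4 < 5, so no value of b works.

Unsatisfiable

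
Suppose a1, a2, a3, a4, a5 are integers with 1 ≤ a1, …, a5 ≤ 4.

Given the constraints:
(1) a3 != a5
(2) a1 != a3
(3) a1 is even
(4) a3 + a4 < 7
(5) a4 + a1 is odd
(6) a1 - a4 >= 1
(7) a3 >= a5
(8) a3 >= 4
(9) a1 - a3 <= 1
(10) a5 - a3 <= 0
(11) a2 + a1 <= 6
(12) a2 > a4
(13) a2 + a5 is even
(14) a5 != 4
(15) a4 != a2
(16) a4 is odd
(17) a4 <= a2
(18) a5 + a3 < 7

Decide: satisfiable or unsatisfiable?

The assignment a1 = 2, a2 = 2, a3 = 4, a4 = 1, a5 = 2 works:
  constraint 4 holds since a3 + a4 = 5.
  constraint 6 holds since a1 - a4 = 1.
The rest check out directly.

Satisfiable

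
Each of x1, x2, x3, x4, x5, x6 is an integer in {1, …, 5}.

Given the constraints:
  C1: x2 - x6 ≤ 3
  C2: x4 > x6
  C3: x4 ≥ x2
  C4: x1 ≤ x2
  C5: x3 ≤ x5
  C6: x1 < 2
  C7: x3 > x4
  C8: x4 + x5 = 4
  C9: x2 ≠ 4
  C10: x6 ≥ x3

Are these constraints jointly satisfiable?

Unsatisfiable

Constraints 2, 7, and 10 give x3 ≤ x6, x6 < x4, x4 < x3. Chaining: x3 ≤ x6 < x4 < x3, which forces x3 < x3 — impossible.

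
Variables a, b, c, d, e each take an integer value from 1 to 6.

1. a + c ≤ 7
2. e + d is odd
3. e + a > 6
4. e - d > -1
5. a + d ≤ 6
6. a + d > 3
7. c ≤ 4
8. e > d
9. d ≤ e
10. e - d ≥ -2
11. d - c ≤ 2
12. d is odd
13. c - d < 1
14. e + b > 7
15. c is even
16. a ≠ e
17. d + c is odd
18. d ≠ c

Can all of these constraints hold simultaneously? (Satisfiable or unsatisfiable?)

The assignment a = 3, b = 4, c = 2, d = 3, e = 4 works:
  constraint 1 holds since a + c = 5.
  constraint 3 holds since e + a = 7.
  constraint 4 holds since e - d = 1.
The rest check out directly.

Satisfiable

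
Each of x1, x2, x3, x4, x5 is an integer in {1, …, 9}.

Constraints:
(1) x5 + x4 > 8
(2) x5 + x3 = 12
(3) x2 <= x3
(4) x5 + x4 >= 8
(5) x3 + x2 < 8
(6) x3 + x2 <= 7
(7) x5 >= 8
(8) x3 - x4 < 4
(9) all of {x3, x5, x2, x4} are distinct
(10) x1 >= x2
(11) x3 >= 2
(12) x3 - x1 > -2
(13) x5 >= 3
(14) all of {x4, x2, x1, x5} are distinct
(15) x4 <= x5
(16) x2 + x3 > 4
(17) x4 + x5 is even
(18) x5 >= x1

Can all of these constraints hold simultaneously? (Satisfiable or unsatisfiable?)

One satisfying assignment is x1 = 4, x2 = 2, x3 = 3, x4 = 1, x5 = 9.
For the less obvious constraints — constraint 1: x5 + x4 = 10; constraint 2: x5 + x3 = 12; constraint 4: x5 + x4 = 10 — and the others hold by inspection.

Satisfiable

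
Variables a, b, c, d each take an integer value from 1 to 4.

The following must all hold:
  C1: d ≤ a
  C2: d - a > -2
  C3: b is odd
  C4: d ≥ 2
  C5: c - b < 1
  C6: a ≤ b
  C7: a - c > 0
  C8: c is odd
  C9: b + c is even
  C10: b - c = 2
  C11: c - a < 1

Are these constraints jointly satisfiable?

Satisfiable

One satisfying assignment is a = 2, b = 3, c = 1, d = 2.
For the less obvious constraints — constraint 2: d - a = 0; constraint 5: c - b = -2 — and the others hold by inspection.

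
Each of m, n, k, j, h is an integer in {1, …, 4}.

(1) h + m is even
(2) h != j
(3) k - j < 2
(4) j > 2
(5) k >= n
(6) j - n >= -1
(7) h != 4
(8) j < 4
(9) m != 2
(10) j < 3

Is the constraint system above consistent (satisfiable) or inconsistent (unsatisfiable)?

From constraint 4: j ≥ 3. From constraint 10: j ≤ 2. But 2 < 3, so no value of j works.

Unsatisfiable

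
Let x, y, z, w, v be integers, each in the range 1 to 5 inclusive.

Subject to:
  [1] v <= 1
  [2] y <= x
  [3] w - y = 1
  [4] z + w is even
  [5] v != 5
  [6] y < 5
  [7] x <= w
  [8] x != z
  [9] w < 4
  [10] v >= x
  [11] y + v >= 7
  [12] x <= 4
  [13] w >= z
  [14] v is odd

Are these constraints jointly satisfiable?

Unsatisfiable

From constraints 2 and 12: y ≤ x ≤ 4. From constraint 1: v ≤ 1. Hence y + v ≤ 5. But constraint 11 requires y + v ≥ 7, and 7 > 5. Contradiction.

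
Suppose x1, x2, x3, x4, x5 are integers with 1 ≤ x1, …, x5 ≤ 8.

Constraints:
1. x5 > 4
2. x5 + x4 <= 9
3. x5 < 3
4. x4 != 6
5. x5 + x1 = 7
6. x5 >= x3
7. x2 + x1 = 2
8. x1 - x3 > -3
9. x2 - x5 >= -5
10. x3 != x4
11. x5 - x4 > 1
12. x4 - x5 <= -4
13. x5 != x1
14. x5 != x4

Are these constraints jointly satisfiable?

From constraint 1: x5 ≥ 5. From constraint 3: x5 ≤ 2. But 2 < 5, so no value of x5 works.

Unsatisfiable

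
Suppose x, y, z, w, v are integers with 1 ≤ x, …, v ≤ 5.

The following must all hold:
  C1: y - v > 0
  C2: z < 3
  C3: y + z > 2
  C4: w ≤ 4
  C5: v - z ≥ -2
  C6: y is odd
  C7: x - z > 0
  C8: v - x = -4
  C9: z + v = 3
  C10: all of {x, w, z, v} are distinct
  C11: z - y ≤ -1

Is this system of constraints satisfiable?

Take x = 5, y = 3, z = 2, w = 4, v = 1. Then constraint 1: y - v = 2; constraint 3: y + z = 5, and every other listed constraint is also met.

Satisfiable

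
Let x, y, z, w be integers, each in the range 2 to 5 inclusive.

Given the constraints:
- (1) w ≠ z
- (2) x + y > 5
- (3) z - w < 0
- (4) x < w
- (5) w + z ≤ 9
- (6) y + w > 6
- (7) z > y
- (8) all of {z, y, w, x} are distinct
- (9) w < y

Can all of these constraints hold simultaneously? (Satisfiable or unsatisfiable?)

Unsatisfiable

Constraints 3, 7, and 9 give w < y, y < z, z < w. Chaining: w < y < z < w, which forces w < w — impossible.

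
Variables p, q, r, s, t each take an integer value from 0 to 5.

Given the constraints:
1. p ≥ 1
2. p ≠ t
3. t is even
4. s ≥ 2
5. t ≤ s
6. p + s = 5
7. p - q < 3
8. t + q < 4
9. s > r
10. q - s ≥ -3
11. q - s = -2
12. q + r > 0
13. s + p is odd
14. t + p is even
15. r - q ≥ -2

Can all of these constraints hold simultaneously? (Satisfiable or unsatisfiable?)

Satisfiable

Setting (p, q, r, s, t) = (2, 1, 2, 3, 0) satisfies everything: constraint 6: p + s = 5; constraint 7: p - q = 1; constraint 8: t + q = 1, and the others follow.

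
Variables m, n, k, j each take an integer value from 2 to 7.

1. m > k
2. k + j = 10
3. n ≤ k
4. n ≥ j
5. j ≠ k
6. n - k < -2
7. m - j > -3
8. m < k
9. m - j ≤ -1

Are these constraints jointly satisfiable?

Constraints 1, 3, 4, and 9 give k < m, m < j, j ≤ n, n ≤ k. Chaining: k < m < j ≤ n ≤ k, which forces k < k — impossible.

Unsatisfiable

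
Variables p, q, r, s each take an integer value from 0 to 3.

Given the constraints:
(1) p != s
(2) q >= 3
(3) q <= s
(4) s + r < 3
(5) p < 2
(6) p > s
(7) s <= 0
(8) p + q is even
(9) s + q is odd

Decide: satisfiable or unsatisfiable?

From constraint 2: q ≥ 3. From constraints 3 and 7: q ≤ s and s ≤ 0, so q ≤ 0. But 0 < 3, so no value of q works.

Unsatisfiable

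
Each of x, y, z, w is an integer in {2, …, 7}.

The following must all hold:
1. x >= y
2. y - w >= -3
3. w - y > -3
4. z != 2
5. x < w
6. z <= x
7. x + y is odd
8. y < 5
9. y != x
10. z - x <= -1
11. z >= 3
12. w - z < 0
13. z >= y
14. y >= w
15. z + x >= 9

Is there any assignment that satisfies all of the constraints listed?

Constraints 5, 10, 13, and 14 give y ≤ z, z < x, x < w, w ≤ y. Chaining: y ≤ z < x < w ≤ y, which forces y < y — impossible.

Unsatisfiable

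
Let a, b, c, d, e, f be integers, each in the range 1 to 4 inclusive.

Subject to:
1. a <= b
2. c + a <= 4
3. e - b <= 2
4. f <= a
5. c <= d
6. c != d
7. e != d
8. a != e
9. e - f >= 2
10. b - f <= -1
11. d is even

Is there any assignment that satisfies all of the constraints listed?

Unsatisfiable

Constraints 3, 9, and 10 give b − e ≥ -2, e − f ≥ 2, f − b ≥ 1.
Adding all 3 inequalities: the left sides telescope to 0, and the right sides sum to (-2) + 2 + 1 = 1. So 0 ≥ 1, which is false.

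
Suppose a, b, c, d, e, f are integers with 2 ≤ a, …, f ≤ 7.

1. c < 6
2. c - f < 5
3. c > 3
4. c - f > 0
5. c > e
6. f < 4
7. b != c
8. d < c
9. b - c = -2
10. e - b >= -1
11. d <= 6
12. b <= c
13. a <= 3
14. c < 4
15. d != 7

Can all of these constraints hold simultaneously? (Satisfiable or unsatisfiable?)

Unsatisfiable

From constraint 3: c ≥ 4. From constraint 14: c ≤ 3. But 3 < 4, so no value of c works.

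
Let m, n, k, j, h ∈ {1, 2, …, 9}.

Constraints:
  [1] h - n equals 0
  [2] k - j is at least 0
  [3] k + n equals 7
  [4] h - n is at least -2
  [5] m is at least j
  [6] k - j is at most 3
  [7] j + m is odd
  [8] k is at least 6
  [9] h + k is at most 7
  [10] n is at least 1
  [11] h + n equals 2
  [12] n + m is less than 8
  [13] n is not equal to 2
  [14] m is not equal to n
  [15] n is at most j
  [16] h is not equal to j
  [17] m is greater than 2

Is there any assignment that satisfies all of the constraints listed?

Satisfiable

The assignment m = 6, n = 1, k = 6, j = 3, h = 1 works:
  constraint 1 holds since h - n = 0.
  constraint 2 holds since k - j = 3.
  constraint 3 holds since k + n = 7.
The rest check out directly.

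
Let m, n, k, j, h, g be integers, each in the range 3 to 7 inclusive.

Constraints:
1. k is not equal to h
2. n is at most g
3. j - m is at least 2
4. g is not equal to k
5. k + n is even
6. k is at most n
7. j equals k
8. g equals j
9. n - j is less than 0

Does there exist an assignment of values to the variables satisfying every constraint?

From constraints 7 and 8, g = j = k, so g = k. But constraint 4 says g ≠ k. Contradiction.

Unsatisfiable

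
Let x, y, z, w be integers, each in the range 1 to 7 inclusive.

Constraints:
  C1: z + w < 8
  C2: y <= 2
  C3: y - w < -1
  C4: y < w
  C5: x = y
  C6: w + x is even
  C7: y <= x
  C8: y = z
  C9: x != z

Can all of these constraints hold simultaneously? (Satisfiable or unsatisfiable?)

From constraints 5 and 8, x = y = z, so x = z. But constraint 9 says x ≠ z. Contradiction.

Unsatisfiable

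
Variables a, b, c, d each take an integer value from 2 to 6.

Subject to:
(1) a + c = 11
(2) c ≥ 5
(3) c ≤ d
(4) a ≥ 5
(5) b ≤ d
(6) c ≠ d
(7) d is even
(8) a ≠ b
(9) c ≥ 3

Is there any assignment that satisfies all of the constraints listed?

The assignment a = 6, b = 2, c = 5, d = 6 works:
  constraint 1 holds since a + c = 11.
  constraint 3 holds since c = 5, d = 6.
  constraint 7 holds since d = 6 is even.
The rest check out directly.

Satisfiable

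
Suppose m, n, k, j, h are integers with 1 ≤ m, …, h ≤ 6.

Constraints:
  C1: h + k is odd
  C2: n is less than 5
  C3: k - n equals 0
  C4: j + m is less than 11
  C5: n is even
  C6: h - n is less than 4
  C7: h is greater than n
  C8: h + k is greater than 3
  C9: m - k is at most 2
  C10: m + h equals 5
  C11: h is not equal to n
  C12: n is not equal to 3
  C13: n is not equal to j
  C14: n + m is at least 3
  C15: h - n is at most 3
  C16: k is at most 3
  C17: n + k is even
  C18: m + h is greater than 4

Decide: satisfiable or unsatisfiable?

Satisfiable

Try m = 2, n = 2, k = 2, j = 6, h = 3.
Check constraint 3: k - n = 0; constraint 4: j + m = 8. The remaining constraints are straightforward to verify.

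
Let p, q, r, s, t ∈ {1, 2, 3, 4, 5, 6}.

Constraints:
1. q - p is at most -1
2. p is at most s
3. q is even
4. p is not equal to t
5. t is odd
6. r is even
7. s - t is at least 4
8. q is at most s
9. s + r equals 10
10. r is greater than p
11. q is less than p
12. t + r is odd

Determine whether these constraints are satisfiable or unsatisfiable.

Satisfiable

The assignment p = 3, q = 2, r = 4, s = 6, t = 1 works:
  constraint 1 holds since q - p = -1.
  constraint 7 holds since s - t = 5.
The rest check out directly.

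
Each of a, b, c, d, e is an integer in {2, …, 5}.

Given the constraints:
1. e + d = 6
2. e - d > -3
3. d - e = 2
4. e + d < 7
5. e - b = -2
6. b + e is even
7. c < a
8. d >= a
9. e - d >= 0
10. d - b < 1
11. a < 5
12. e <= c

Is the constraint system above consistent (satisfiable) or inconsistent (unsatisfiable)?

Constraints 7, 8, 9, and 12 give e ≤ c, c < a, a ≤ d, d ≤ e. Chaining: e ≤ c < a ≤ d ≤ e, which forces e < e — impossible.

Unsatisfiable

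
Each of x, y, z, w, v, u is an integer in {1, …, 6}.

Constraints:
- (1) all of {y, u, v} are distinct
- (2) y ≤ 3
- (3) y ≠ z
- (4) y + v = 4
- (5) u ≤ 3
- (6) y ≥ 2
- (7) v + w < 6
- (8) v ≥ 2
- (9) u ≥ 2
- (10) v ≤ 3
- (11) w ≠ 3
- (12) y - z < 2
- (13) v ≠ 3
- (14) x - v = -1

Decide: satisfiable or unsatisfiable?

Unsatisfiable

Constraints 2, 5, 6, 8, 9, and 10 confine each of y, u, v to the 2 values {2, 3}.
Constraint 1 requires all 3 of them to be distinct, but only 2 values are available — impossible by the pigeonhole principle.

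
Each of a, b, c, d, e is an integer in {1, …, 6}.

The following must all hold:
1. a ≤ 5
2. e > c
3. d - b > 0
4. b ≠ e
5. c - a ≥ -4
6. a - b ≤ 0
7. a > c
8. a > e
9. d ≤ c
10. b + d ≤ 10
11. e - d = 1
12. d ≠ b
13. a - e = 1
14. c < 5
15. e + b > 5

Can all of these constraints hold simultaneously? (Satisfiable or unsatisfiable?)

Unsatisfiable

Constraints 2, 3, 6, 8, and 9 give d ≤ c, c < e, e < a, a ≤ b, b < d. Chaining: d ≤ c < e < a ≤ b < d, which forces d < d — impossible.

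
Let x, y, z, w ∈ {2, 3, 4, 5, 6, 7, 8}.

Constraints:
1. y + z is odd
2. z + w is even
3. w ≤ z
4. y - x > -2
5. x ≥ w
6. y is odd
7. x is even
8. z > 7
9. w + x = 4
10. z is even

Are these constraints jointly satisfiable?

Satisfiable

Try x = 2, y = 3, z = 8, w = 2.
Check constraint 1: y + z = 11 is odd; constraint 4: y - x = 1; constraint 9: w + x = 4. The remaining constraints are straightforward to verify.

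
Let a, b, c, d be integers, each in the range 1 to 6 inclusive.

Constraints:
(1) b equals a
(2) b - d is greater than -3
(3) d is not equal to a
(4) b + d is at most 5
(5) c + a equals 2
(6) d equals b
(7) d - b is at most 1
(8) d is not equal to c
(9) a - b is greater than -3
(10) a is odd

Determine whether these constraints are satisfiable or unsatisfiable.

Unsatisfiable

From constraints 1 and 6, d = b = a, so d = a. But constraint 3 says d ≠ a. Contradiction.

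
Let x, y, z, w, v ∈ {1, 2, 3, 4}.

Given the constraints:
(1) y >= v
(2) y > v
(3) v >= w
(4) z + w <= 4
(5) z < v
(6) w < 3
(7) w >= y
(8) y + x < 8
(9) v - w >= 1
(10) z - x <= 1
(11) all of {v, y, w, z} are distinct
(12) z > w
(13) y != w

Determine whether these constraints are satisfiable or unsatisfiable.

Constraints 2, 5, 7, and 12 give v < y, y ≤ w, w < z, z < v. Chaining: v < y ≤ w < z < v, which forces v < v — impossible.

Unsatisfiable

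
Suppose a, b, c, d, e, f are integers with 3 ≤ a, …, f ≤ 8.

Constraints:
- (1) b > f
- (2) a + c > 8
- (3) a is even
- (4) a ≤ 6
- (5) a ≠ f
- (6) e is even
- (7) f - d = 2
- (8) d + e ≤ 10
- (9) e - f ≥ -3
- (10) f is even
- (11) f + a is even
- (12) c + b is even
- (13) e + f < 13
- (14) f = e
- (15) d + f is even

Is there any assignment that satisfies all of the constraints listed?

Take a = 4, b = 7, c = 7, d = 4, e = 6, f = 6. Then constraint 2: a + c = 11; constraint 7: f - d = 2, and every other listed constraint is also met.

Satisfiable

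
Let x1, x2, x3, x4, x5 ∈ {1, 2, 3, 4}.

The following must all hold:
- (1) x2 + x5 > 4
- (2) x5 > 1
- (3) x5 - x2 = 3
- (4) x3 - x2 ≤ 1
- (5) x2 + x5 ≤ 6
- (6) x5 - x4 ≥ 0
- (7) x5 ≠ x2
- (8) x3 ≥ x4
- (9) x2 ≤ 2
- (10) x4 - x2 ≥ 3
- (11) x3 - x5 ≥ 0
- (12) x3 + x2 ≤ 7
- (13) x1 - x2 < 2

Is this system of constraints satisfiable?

Unsatisfiable

Constraints 4, 6, 10, and 11 give x2 − x3 ≥ -1, x3 − x5 ≥ 0, x5 − x4 ≥ 0, x4 − x2 ≥ 3.
Adding all 4 inequalities: the left sides telescope to 0, and the right sides sum to (-1) + 0 + 0 + 3 = 2. So 0 ≥ 2, which is false.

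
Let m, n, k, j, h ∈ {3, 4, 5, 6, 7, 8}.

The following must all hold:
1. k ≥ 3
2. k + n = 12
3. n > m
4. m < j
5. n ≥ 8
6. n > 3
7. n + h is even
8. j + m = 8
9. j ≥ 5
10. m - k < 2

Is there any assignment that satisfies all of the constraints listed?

Take m = 3, n = 8, k = 4, j = 5, h = 8. Then constraint 2: k + n = 12; constraint 8: j + m = 8; constraint 10: m - k = -1, and every other listed constraint is also met.

Satisfiable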